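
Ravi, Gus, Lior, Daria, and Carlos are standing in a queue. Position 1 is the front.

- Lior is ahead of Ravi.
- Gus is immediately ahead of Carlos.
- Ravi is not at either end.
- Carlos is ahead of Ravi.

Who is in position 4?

With clues 1–3, Daria and Lior are ruled out for position 4.
With clues 1–4, Carlos and Gus are ruled out for position 4.
So position 4 is Ravi.

Ravi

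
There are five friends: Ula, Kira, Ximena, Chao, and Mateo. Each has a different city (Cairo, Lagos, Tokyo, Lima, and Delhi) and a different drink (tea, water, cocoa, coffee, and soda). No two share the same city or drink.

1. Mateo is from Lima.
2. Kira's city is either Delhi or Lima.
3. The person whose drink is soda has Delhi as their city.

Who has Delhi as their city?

Kira

Clue 1 rules out Mateo for the one with city Delhi.
With clues 1–2, Chao, Ula, and Ximena are impossible for the one with city Delhi.
That leaves Kira.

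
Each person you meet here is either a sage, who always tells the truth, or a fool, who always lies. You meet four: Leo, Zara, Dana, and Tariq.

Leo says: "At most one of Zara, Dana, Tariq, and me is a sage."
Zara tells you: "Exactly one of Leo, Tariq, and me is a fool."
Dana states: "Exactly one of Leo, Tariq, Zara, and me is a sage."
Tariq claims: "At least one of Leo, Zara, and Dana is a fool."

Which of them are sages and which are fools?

Leo: fool, Zara: sage, Dana: fool, Tariq: sage

Consider Leo. Suppose Leo is a sage.
Then no assignment of the remaining roles makes every statement match its speaker's type — contradiction.
So Leo is a fool.
With that fixed, Tariq's statement is true, so Tariq is a sage.
Consider Zara. Suppose Zara is a fool.
Then whichever role Dana has, Dana's statement has the wrong truth value — contradiction.
So Zara is a sage.
With that fixed, Dana's statement is false, so Dana is a fool.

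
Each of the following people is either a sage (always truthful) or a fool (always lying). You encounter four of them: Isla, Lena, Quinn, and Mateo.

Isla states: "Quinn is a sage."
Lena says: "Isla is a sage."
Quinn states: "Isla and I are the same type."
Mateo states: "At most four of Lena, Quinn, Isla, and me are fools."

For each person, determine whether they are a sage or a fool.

Regardless of anyone's role, Mateo's statement is true, so Mateo is a sage.
Consider Isla. Suppose Isla is a fool.
Then whichever role Quinn has, Quinn's statement has the wrong truth value — contradiction.
So Isla is a sage.
With that fixed, Lena's statement is true, so Lena is a sage.
Consider Quinn. Suppose Quinn is a fool.
Then Isla's statement comes out false, contradicting Isla being a sage.
So Quinn is a sage.

Isla: sage, Lena: sage, Quinn: sage, Mateo: sage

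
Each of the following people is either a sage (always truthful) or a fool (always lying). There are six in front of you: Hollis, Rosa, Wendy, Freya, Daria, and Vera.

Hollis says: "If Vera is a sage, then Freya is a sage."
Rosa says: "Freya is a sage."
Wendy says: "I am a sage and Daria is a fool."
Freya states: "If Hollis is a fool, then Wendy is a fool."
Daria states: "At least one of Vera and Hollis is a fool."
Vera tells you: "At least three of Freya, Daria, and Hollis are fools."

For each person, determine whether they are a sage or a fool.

Consider Hollis. Suppose Hollis is a fool.
Then no assignment of the remaining roles makes every statement match its speaker's type — contradiction.
So Hollis is a sage.
With that fixed, Freya's statement is true, so Freya is a sage.
With that fixed, Vera's statement is false, so Vera is a fool.
With that fixed, Rosa's statement is true, so Rosa is a sage.
With that fixed, Daria's statement is true, so Daria is a sage.
With that fixed, Wendy's statement is false, so Wendy is a fool.

Hollis: sage, Rosa: sage, Wendy: fool, Freya: sage, Daria: sage, Vera: fool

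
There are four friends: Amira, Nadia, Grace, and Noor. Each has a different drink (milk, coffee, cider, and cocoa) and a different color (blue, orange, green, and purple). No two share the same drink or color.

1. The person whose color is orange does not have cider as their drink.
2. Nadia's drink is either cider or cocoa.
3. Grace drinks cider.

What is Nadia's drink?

With clues 1–2, coffee and milk are impossible for Nadia's drink.
With clues 1–3, cider is impossible for Nadia's drink.
That leaves cocoa.

cocoa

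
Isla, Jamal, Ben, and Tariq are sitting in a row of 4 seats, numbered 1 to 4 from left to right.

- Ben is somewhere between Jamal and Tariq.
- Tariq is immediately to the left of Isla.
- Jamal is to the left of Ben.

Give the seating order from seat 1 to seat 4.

Jamal, Ben, Tariq, Isla

From clue 1: Ben is in {2,3}.
From clues 1–2: Isla is in {2,4}.
From clues 1–3: Jamal → seat 1, Ben → seat 2, Tariq → seat 3, Isla → seat 4.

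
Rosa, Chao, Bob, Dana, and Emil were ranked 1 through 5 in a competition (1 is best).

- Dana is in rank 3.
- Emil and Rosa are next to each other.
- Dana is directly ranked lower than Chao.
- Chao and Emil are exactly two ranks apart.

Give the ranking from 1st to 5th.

Bob, Chao, Dana, Emil, Rosa

From clue 1: Dana → rank 3.
From clues 1–2: Rosa is in {1,2,4,5}.
From clues 1–3: Bob → rank 1, Chao → rank 2.
From clues 1–4: Emil → rank 4, Rosa → rank 5.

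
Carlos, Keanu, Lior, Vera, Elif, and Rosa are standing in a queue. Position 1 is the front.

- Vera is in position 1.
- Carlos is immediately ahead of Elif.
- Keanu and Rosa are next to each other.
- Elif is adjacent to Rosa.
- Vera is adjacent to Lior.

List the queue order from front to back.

Vera, Lior, Carlos, Elif, Rosa, Keanu

From clue 1: Vera → position 1.
From clues 1–2: Carlos is in {2,3,4,5}.
From clues 1–3: Lior is in {2,4,6}.
From clues 1–4: Carlos is in {2,3}.
From clues 1–5: Lior → position 2, Carlos → position 3, Elif → position 4, Rosa → position 5, Keanu → position 6.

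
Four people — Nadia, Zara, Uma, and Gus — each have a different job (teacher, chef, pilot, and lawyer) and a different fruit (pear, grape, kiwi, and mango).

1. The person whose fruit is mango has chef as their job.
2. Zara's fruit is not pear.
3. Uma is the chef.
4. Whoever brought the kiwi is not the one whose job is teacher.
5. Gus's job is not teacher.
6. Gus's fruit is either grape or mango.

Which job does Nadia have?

With clues 1–3, chef is impossible for Nadia's job.
With clues 1–6, lawyer and pilot are impossible for Nadia's job.
That leaves teacher.

teacher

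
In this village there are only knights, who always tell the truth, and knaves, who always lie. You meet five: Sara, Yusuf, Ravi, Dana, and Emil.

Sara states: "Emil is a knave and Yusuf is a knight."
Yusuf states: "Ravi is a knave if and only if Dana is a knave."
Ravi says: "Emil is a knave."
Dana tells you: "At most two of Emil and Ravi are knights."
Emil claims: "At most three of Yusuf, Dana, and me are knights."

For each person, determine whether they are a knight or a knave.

Sara: knave, Yusuf: knave, Ravi: knave, Dana: knight, Emil: knight

Regardless of anyone's role, Dana's statement is true, so Dana is a knight.
With that fixed, Emil's statement is true, so Emil is a knight.
With that fixed, Sara's statement is false, so Sara is a knave.
With that fixed, Ravi's statement is false, so Ravi is a knave.
With that fixed, Yusuf's statement is false, so Yusuf is a knave.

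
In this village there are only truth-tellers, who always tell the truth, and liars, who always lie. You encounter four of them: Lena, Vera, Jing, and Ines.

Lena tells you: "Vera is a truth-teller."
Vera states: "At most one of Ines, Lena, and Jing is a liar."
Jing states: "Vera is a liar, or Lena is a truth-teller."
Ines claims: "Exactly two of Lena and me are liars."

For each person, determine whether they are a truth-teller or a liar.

Lena: truth-teller, Vera: truth-teller, Jing: truth-teller, Ines: liar

Consider Lena. Suppose Lena is a liar.
Then whichever role Ines has, Ines's statement has the wrong truth value — contradiction.
So Lena is a truth-teller.
With that fixed, Jing's statement is true, so Jing is a truth-teller.
With that fixed, Ines's statement is false, so Ines is a liar.
With that fixed, Vera's statement is true, so Vera is a truth-teller.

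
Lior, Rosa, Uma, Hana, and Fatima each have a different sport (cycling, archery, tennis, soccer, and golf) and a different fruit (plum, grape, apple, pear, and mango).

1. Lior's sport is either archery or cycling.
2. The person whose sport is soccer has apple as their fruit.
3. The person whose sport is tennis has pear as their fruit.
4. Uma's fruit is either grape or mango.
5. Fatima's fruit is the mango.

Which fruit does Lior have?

plum

With clues 1–2, apple is impossible for Lior's fruit.
With clues 1–3, pear is impossible for Lior's fruit.
With clues 1–5, grape and mango are impossible for Lior's fruit.
That leaves plum.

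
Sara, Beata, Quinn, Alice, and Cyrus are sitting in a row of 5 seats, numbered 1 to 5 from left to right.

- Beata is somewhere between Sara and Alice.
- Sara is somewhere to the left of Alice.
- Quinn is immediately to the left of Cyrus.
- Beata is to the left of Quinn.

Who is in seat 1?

Sara

With clue 1, Beata is ruled out for seat 1.
With clues 1–2, Alice is ruled out for seat 1.
With clues 1–3, Cyrus is ruled out for seat 1.
With clues 1–4, Quinn is ruled out for seat 1.
So seat 1 is Sara.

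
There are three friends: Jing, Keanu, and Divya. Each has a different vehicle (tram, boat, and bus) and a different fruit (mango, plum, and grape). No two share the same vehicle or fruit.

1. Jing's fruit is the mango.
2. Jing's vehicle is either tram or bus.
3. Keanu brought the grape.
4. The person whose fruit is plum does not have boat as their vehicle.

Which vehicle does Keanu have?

With clues 1–4, bus and tram are impossible for Keanu's vehicle.
That leaves boat.

boat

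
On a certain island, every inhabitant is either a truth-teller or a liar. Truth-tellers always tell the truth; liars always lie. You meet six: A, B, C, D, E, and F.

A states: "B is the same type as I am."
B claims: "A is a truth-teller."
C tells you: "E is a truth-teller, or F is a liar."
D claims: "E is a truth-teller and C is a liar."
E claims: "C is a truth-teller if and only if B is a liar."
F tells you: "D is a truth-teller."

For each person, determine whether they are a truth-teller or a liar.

A: truth-teller, B: truth-teller, C: truth-teller, D: liar, E: liar, F: liar

Consider A. Suppose A is a liar.
Then no assignment of the remaining roles makes every statement match its speaker's type — contradiction.
So A is a truth-teller.
With that fixed, B's statement is true, so B is a truth-teller.
Consider C. Suppose C is a liar.
Then no assignment of the remaining roles makes every statement match its speaker's type — contradiction.
So C is a truth-teller.
With that fixed, D's statement is false, so D is a liar.
With that fixed, E's statement is false, so E is a liar.
With that fixed, F's statement is false, so F is a liar.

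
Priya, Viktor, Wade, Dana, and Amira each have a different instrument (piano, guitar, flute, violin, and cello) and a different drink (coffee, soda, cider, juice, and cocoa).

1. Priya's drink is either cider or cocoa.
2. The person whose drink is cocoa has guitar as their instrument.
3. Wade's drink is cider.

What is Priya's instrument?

guitar

With clues 1–3, cello, flute, piano, and violin are impossible for Priya's instrument.
That leaves guitar.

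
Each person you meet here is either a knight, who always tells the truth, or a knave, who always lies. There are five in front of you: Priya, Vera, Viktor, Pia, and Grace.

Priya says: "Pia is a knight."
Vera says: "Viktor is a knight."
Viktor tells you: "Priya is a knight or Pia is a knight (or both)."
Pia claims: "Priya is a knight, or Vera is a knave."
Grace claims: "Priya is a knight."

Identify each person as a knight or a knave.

Priya: knight, Vera: knight, Viktor: knight, Pia: knight, Grace: knight

Consider Priya. Suppose Priya is a knave.
Then no assignment of the remaining roles makes every statement match its speaker's type — contradiction.
So Priya is a knight.
With that fixed, Viktor's statement is true, so Viktor is a knight.
With that fixed, Pia's statement is true, so Pia is a knight.
With that fixed, Grace's statement is true, so Grace is a knight.
With that fixed, Vera's statement is true, so Vera is a knight.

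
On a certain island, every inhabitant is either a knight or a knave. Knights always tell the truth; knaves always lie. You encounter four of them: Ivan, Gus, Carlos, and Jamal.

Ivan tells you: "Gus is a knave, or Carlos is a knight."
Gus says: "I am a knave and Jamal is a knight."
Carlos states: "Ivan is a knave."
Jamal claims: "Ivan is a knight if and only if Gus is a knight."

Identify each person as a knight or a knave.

Consider Ivan. Suppose Ivan is a knave.
Then no assignment of the remaining roles makes every statement match its speaker's type — contradiction.
So Ivan is a knight.
With that fixed, Carlos's statement is false, so Carlos is a knave.
Consider Gus. Suppose Gus is a knight.
Then Ivan's statement comes out false, contradicting Ivan being a knight.
So Gus is a knave.
With that fixed, Jamal's statement is false, so Jamal is a knave.

Ivan: knight, Gus: knave, Carlos: knave, Jamal: knave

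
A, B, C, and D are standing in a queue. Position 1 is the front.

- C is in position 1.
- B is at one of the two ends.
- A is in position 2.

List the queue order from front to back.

C, A, D, B

From clue 1: C → position 1.
From clues 1–2: B → position 4.
From clues 1–3: A → position 2, D → position 3.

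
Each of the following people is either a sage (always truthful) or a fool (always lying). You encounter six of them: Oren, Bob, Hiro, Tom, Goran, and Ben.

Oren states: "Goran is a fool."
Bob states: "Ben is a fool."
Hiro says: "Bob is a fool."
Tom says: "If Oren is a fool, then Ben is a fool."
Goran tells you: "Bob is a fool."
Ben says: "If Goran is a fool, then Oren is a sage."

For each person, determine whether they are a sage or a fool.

Consider Oren. Suppose Oren is a sage.
Then no assignment of the remaining roles makes every statement match its speaker's type — contradiction.
So Oren is a fool.
Consider Bob. Suppose Bob is a sage.
Then no assignment of the remaining roles makes every statement match its speaker's type — contradiction.
So Bob is a fool.
With that fixed, Hiro's statement is true, so Hiro is a sage.
With that fixed, Goran's statement is true, so Goran is a sage.
With that fixed, Ben's statement is true, so Ben is a sage.
With that fixed, Tom's statement is false, so Tom is a fool.

Oren: fool, Bob: fool, Hiro: sage, Tom: fool, Goran: sage, Ben: sage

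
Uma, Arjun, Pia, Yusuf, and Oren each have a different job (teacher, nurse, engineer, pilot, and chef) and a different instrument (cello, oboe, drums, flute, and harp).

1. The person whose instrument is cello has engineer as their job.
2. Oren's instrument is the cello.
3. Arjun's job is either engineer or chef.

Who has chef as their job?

With clues 1–2, Oren is impossible for the one with job chef.
With clues 1–3, Pia, Uma, and Yusuf are impossible for the one with job chef.
That leaves Arjun.

Arjun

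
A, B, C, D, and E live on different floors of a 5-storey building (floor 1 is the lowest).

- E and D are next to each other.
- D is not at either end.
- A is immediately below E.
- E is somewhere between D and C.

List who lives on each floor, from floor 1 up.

C, A, E, D, B

From clues 1–2: D is in {2,3,4}.
From clues 1–3: A is in {1,2}.
From clues 1–4: C → floor 1, A → floor 2, E → floor 3, D → floor 4, B → floor 5.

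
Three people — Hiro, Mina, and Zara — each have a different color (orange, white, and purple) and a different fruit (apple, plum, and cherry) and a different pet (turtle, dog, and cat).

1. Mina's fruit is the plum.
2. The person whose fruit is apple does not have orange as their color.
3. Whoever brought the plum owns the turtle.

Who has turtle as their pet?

With clues 1–3, Hiro and Zara are impossible for the one with pet turtle.
That leaves Mina.

Mina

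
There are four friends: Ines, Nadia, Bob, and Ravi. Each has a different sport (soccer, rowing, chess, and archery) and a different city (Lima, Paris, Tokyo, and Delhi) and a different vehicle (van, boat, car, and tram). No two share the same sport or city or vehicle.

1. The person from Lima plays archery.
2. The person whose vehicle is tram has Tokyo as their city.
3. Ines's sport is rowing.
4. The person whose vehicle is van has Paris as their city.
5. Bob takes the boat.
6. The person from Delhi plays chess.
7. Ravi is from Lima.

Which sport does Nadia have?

soccer

With clues 1–3, rowing is impossible for Nadia's sport.
With clues 1–7, archery and chess are impossible for Nadia's sport.
That leaves soccer.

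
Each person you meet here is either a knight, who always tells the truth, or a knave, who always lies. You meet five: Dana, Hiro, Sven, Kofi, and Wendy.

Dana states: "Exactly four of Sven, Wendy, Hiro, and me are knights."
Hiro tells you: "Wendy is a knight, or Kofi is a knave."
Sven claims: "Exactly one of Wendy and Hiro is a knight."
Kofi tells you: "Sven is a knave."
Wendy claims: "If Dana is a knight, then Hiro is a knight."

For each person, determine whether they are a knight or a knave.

Dana: knave, Hiro: knight, Sven: knave, Kofi: knight, Wendy: knight

Consider Dana. Suppose Dana is a knight.
Then no assignment of the remaining roles makes every statement match its speaker's type — contradiction.
So Dana is a knave.
With that fixed, Wendy's statement is true, so Wendy is a knight.
With that fixed, Hiro's statement is true, so Hiro is a knight.
With that fixed, Sven's statement is false, so Sven is a knave.
With that fixed, Kofi's statement is true, so Kofi is a knight.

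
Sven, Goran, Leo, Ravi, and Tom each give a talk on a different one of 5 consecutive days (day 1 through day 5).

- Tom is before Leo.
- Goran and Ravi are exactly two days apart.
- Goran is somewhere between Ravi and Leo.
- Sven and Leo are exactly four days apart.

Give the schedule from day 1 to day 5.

From clue 1: Leo is in {2,3,4,5}.
From clues 1–3: Goran is in {3,4}.
From clues 1–4: Sven → day 1, Ravi → day 2, Tom → day 3, Goran → day 4, Leo → day 5.

Sven, Ravi, Tom, Goran, Leo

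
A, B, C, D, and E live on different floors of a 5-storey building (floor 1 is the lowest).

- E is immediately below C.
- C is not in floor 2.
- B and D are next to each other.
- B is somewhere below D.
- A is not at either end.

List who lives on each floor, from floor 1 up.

From clue 1: C is in {2,3,4,5}.
From clues 1–2: C is in {3,4,5}.
From clues 1–3: A is in {1,3,5}.
From clues 1–5: B → floor 1, D → floor 2, A → floor 3, E → floor 4, C → floor 5.

B, D, A, E, C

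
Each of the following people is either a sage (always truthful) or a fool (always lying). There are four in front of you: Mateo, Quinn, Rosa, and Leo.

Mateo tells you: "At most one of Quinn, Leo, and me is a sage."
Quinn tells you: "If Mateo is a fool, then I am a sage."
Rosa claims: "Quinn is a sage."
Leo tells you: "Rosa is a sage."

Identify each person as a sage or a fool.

Mateo: fool, Quinn: sage, Rosa: sage, Leo: sage

Consider Mateo. Suppose Mateo is a sage.
Then no assignment of the remaining roles makes every statement match its speaker's type — contradiction.
So Mateo is a fool.
Consider Quinn. Suppose Quinn is a fool.
Then Mateo's statement comes out true, contradicting Mateo being a fool.
So Quinn is a sage.
With that fixed, Rosa's statement is true, so Rosa is a sage.
With that fixed, Leo's statement is true, so Leo is a sage.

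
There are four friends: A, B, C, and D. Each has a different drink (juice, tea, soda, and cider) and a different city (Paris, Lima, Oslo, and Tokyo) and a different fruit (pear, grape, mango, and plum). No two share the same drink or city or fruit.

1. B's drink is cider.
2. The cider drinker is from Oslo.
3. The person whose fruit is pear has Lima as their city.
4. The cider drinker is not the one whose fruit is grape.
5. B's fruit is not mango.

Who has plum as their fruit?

B

With clues 1–5, A, C, and D are impossible for the one with fruit plum.
That leaves B.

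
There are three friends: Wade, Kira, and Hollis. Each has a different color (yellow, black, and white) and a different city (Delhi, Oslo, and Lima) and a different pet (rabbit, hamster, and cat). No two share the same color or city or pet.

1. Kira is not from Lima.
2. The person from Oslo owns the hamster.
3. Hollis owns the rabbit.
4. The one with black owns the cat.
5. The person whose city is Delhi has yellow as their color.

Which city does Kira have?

Clue 1 rules out Lima for Kira's city.
With clues 1–5, Delhi is impossible for Kira's city.
That leaves Oslo.

Oslo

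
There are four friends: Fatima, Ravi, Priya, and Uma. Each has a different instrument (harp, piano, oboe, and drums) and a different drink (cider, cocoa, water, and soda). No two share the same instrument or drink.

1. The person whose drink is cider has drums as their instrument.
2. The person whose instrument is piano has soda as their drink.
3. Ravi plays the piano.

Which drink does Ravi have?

soda

With clues 1–3, cider, cocoa, and water are impossible for Ravi's drink.
That leaves soda.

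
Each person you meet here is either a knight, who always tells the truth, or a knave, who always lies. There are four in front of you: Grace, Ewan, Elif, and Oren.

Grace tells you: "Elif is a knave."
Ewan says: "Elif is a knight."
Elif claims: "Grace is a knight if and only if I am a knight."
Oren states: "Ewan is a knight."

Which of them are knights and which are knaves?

Grace: knight, Ewan: knave, Elif: knave, Oren: knave

Consider Grace. Suppose Grace is a knave.
Then whichever role Elif has, Elif's statement has the wrong truth value — contradiction.
So Grace is a knight.
Consider Ewan. Suppose Ewan is a knight.
Then no assignment of the remaining roles makes every statement match its speaker's type — contradiction.
So Ewan is a knave.
With that fixed, Oren's statement is false, so Oren is a knave.
Consider Elif. Suppose Elif is a knight.
Then Grace's statement comes out false, contradicting Grace being a knight.
So Elif is a knave.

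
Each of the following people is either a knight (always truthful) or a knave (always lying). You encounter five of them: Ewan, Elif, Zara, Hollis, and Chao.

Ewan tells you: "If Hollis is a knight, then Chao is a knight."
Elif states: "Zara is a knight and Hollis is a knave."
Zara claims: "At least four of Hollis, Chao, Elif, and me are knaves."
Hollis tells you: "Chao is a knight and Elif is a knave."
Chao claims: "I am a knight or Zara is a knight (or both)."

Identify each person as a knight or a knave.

Consider Ewan. Suppose Ewan is a knave.
Then no assignment of the remaining roles makes every statement match its speaker's type — contradiction.
So Ewan is a knight.
Consider Elif. Suppose Elif is a knight.
Then no assignment of the remaining roles makes every statement match its speaker's type — contradiction.
So Elif is a knave.
Consider Zara. Suppose Zara is a knight.
Then Zara's own statement would have to be true, but it can't be — contradiction.
So Zara is a knave.
Consider Hollis. Suppose Hollis is a knave.
Then no assignment of the remaining roles makes every statement match its speaker's type — contradiction.
So Hollis is a knight.
Consider Chao. Suppose Chao is a knave.
Then Ewan's statement comes out false, contradicting Ewan being a knight.
So Chao is a knight.

Ewan: knight, Elif: knave, Zara: knave, Hollis: knight, Chao: knight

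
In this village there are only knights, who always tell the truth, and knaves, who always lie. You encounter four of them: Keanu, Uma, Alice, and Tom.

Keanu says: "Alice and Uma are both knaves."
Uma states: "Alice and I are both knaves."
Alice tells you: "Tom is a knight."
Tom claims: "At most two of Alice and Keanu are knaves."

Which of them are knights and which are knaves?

Regardless of anyone's role, Tom's statement is true, so Tom is a knight.
With that fixed, Alice's statement is true, so Alice is a knight.
With that fixed, Keanu's statement is false, so Keanu is a knave.
With that fixed, Uma's statement is false, so Uma is a knave.

Keanu: knave, Uma: knave, Alice: knight, Tom: knight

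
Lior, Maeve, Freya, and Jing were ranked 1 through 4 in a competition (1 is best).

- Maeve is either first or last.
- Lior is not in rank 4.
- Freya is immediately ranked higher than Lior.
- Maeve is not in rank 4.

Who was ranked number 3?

Lior

With clue 1, Maeve is ruled out for rank 3.
With clues 1–3, Freya is ruled out for rank 3.
With clues 1–4, Jing is ruled out for rank 3.
So rank 3 is Lior.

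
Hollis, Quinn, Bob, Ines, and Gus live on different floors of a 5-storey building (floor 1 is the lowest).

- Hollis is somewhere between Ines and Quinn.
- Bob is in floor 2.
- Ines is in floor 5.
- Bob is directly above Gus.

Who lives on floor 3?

With clues 1–2, Bob is ruled out for floor 3.
With clues 1–3, Ines is ruled out for floor 3.
With clues 1–4, Gus and Hollis are ruled out for floor 3.
So floor 3 is Quinn.

Quinn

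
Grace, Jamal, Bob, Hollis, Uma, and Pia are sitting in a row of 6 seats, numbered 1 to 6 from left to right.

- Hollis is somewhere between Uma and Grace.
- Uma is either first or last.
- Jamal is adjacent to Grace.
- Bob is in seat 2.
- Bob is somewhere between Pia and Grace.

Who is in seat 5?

Hollis

With clues 1–2, Uma is ruled out for seat 5.
With clues 1–4, Bob and Pia are ruled out for seat 5.
With clues 1–5, Grace and Jamal are ruled out for seat 5.
So seat 5 is Hollis.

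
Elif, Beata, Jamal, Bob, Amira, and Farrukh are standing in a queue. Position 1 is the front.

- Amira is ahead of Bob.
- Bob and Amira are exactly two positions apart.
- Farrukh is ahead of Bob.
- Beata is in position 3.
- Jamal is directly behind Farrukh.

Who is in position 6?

With clue 1, Amira is ruled out for position 6.
With clues 1–3, Farrukh is ruled out for position 6.
With clues 1–4, Beata is ruled out for position 6.
With clues 1–5, Elif and Jamal are ruled out for position 6.
So position 6 is Bob.

Bob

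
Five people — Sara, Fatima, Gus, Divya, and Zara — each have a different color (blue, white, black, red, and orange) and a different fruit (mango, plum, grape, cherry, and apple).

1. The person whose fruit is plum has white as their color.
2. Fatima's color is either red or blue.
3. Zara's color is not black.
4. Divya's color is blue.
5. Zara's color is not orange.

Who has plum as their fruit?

Zara

With clues 1–2, Fatima is impossible for the one with fruit plum.
With clues 1–4, Divya is impossible for the one with fruit plum.
With clues 1–5, Gus and Sara are impossible for the one with fruit plum.
That leaves Zara.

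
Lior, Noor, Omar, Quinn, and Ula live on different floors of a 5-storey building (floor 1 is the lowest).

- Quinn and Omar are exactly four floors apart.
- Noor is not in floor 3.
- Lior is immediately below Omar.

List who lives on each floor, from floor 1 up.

From clue 1: Omar is in {1,5}.
From clues 1–2: Noor is in {2,4}.
From clues 1–3: Quinn → floor 1, Noor → floor 2, Ula → floor 3, Lior → floor 4, Omar → floor 5.

Quinn, Noor, Ula, Lior, Omar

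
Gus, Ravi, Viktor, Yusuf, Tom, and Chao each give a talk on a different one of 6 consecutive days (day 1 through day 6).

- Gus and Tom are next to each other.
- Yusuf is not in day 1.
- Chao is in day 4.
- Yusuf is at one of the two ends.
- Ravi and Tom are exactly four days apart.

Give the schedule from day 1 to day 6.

Tom, Gus, Viktor, Chao, Ravi, Yusuf

From clues 1–2: Yusuf is in {2,3,4,5,6}.
From clues 1–3: Chao → day 4.
From clues 1–4: Yusuf → day 6.
From clues 1–5: Tom → day 1, Gus → day 2, Viktor → day 3, Ravi → day 5.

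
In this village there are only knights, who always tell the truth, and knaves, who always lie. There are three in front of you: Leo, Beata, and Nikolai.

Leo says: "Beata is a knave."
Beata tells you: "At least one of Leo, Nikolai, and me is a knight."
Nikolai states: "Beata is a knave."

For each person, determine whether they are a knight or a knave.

Consider Leo. Suppose Leo is a knight.
Then no assignment of the remaining roles makes every statement match its speaker's type — contradiction.
So Leo is a knave.
Consider Beata. Suppose Beata is a knave.
Then Leo's statement comes out true, contradicting Leo being a knave.
So Beata is a knight.
With that fixed, Nikolai's statement is false, so Nikolai is a knave.

Leo: knave, Beata: knight, Nikolai: knave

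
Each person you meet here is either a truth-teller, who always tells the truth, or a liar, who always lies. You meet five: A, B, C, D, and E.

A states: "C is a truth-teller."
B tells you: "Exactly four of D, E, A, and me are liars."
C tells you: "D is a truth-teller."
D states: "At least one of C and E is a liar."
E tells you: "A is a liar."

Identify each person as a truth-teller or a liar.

Consider A. Suppose A is a liar.
Then no assignment of the remaining roles makes every statement match its speaker's type — contradiction.
So A is a truth-teller.
With that fixed, B's statement is false, so B is a liar.
With that fixed, E's statement is false, so E is a liar.
With that fixed, D's statement is true, so D is a truth-teller.
With that fixed, C's statement is true, so C is a truth-teller.

A: truth-teller, B: liar, C: truth-teller, D: truth-teller, E: liar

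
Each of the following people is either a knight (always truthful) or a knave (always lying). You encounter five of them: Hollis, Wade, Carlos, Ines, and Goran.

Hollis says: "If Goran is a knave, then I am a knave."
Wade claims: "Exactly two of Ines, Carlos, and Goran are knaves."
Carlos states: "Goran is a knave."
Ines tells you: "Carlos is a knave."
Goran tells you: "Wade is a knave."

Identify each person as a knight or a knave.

Hollis: knight, Wade: knave, Carlos: knave, Ines: knight, Goran: knight

Consider Hollis. Suppose Hollis is a knave.
Then Hollis's own statement would have to be false, but it can't be — contradiction.
So Hollis is a knight.
Consider Wade. Suppose Wade is a knight.
Then no assignment of the remaining roles makes every statement match its speaker's type — contradiction.
So Wade is a knave.
With that fixed, Goran's statement is true, so Goran is a knight.
With that fixed, Carlos's statement is false, so Carlos is a knave.
With that fixed, Ines's statement is true, so Ines is a knight.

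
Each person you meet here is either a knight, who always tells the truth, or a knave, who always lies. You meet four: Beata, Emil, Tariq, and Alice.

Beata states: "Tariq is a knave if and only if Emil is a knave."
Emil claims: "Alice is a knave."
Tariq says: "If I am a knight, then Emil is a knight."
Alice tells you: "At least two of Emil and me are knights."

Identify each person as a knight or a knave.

Consider Beata. Suppose Beata is a knave.
Then no assignment of the remaining roles makes every statement match its speaker's type — contradiction.
So Beata is a knight.
Consider Emil. Suppose Emil is a knave.
Then whichever role Tariq has, Tariq's statement has the wrong truth value — contradiction.
So Emil is a knight.
With that fixed, Tariq's statement is true, so Tariq is a knight.
Consider Alice. Suppose Alice is a knight.
Then Emil's statement comes out false, contradicting Emil being a knight.
So Alice is a knave.

Beata: knight, Emil: knight, Tariq: knight, Alice: knave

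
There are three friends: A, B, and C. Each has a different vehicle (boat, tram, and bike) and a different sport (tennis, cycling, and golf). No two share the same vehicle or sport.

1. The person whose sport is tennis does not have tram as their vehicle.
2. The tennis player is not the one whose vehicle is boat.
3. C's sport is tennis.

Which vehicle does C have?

With clues 1–3, boat and tram are impossible for C's vehicle.
That leaves bike.

bike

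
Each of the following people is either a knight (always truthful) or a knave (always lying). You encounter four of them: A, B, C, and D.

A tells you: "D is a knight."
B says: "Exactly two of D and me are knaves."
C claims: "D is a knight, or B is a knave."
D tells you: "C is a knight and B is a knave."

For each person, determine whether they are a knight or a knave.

Consider A. Suppose A is a knave.
Then no assignment of the remaining roles makes every statement match its speaker's type — contradiction.
So A is a knight.
Consider B. Suppose B is a knight.
Then B's own statement would have to be true, but it can't be — contradiction.
So B is a knave.
With that fixed, C's statement is true, so C is a knight.
With that fixed, D's statement is true, so D is a knight.

A: knight, B: knave, C: knight, D: knight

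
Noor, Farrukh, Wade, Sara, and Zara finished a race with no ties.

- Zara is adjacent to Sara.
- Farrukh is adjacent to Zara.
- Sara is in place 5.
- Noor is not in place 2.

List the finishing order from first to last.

Noor, Wade, Farrukh, Zara, Sara

From clues 1–2: Zara is in {2,3,4}.
From clues 1–3: Farrukh → place 3, Zara → place 4, Sara → place 5.
From clues 1–4: Noor → place 1, Wade → place 2.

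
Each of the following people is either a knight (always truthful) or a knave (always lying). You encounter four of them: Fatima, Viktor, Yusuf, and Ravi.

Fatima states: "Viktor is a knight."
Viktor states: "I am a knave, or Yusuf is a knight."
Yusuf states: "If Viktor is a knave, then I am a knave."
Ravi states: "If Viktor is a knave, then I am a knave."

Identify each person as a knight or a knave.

Fatima: knight, Viktor: knight, Yusuf: knight, Ravi: knight

Consider Fatima. Suppose Fatima is a knave.
Then no assignment of the remaining roles makes every statement match its speaker's type — contradiction.
So Fatima is a knight.
Consider Viktor. Suppose Viktor is a knave.
Then Fatima's statement comes out false, contradicting Fatima being a knight.
So Viktor is a knight.
With that fixed, Yusuf's statement is true, so Yusuf is a knight.
With that fixed, Ravi's statement is true, so Ravi is a knight.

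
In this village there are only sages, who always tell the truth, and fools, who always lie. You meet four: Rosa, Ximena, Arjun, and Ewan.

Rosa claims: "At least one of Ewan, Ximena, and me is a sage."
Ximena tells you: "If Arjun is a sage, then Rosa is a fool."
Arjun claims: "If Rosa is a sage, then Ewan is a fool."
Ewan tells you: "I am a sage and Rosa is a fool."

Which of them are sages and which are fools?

Rosa: sage, Ximena: fool, Arjun: sage, Ewan: fool

Consider Rosa. Suppose Rosa is a fool.
Then no assignment of the remaining roles makes every statement match its speaker's type — contradiction.
So Rosa is a sage.
With that fixed, Ewan's statement is false, so Ewan is a fool.
With that fixed, Arjun's statement is true, so Arjun is a sage.
With that fixed, Ximena's statement is false, so Ximena is a fool.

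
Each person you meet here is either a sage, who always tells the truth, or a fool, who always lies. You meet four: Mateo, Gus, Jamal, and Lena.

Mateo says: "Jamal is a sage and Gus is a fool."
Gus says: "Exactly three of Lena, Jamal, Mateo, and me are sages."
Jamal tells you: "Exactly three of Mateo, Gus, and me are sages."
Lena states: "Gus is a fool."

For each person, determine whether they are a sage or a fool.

Mateo: fool, Gus: fool, Jamal: fool, Lena: sage

Consider Mateo. Suppose Mateo is a sage.
Then no assignment of the remaining roles makes every statement match its speaker's type — contradiction.
So Mateo is a fool.
With that fixed, Jamal's statement is false, so Jamal is a fool.
With that fixed, Gus's statement is false, so Gus is a fool.
With that fixed, Lena's statement is true, so Lena is a sage.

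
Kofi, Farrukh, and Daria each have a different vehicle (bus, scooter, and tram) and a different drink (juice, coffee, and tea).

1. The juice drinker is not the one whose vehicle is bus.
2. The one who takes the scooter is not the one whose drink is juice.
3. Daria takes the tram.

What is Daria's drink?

juice

With clues 1–3, coffee and tea are impossible for Daria's drink.
That leaves juice.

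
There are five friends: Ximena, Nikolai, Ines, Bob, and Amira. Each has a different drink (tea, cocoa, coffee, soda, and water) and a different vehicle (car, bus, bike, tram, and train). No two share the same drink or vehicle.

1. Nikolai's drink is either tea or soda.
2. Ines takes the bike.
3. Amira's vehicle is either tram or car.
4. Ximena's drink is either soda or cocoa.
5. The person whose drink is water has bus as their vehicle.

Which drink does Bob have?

water

With clues 1–5, cocoa, coffee, soda, and tea are impossible for Bob's drink.
That leaves water.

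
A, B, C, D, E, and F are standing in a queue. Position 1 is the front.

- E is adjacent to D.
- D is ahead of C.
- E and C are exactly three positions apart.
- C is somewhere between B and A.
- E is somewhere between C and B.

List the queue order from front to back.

From clues 1–2: C is in {3,4,5,6}.
From clues 1–3: C is in {4,5,6}.
From clues 1–4: C is in {4,5}.
From clues 1–5: B → position 1, E → position 2, D → position 3, F → position 4, C → position 5, A → position 6.

B, E, D, F, C, A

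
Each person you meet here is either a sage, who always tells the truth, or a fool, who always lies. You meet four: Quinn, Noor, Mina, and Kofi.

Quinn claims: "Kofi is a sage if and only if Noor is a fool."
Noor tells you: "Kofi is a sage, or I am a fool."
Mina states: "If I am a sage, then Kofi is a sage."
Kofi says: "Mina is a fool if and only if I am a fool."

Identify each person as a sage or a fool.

Quinn: fool, Noor: sage, Mina: sage, Kofi: sage

Consider Quinn. Suppose Quinn is a sage.
Then no assignment of the remaining roles makes every statement match its speaker's type — contradiction.
So Quinn is a fool.
Consider Noor. Suppose Noor is a fool.
Then Noor's own statement would have to be false, but it can't be — contradiction.
So Noor is a sage.
Consider Mina. Suppose Mina is a fool.
Then Mina's own statement would have to be false, but it can't be — contradiction.
So Mina is a sage.
Consider Kofi. Suppose Kofi is a fool.
Then Quinn's statement comes out true, contradicting Quinn being a fool.
So Kofi is a sage.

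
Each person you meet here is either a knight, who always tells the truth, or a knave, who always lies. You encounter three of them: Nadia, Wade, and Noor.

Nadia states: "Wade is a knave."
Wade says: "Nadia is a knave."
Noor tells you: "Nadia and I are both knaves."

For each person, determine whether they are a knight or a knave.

Nadia: knight, Wade: knave, Noor: knave

Consider Nadia. Suppose Nadia is a knave.
Then whichever role Noor has, Noor's statement has the wrong truth value — contradiction.
So Nadia is a knight.
With that fixed, Wade's statement is false, so Wade is a knave.
With that fixed, Noor's statement is false, so Noor is a knave.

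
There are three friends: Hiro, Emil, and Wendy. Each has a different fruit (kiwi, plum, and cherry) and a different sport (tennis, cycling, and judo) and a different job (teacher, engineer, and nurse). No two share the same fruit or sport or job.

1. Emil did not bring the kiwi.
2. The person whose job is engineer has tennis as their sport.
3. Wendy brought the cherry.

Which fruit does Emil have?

Clue 1 rules out kiwi for Emil's fruit.
With clues 1–3, cherry is impossible for Emil's fruit.
That leaves plum.

plum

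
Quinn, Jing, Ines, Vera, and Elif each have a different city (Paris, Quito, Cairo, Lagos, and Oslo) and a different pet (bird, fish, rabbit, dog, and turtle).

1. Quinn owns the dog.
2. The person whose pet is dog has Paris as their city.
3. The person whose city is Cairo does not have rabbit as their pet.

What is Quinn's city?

Paris

With clues 1–2, Cairo, Lagos, Oslo, and Quito are impossible for Quinn's city.
That leaves Paris.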